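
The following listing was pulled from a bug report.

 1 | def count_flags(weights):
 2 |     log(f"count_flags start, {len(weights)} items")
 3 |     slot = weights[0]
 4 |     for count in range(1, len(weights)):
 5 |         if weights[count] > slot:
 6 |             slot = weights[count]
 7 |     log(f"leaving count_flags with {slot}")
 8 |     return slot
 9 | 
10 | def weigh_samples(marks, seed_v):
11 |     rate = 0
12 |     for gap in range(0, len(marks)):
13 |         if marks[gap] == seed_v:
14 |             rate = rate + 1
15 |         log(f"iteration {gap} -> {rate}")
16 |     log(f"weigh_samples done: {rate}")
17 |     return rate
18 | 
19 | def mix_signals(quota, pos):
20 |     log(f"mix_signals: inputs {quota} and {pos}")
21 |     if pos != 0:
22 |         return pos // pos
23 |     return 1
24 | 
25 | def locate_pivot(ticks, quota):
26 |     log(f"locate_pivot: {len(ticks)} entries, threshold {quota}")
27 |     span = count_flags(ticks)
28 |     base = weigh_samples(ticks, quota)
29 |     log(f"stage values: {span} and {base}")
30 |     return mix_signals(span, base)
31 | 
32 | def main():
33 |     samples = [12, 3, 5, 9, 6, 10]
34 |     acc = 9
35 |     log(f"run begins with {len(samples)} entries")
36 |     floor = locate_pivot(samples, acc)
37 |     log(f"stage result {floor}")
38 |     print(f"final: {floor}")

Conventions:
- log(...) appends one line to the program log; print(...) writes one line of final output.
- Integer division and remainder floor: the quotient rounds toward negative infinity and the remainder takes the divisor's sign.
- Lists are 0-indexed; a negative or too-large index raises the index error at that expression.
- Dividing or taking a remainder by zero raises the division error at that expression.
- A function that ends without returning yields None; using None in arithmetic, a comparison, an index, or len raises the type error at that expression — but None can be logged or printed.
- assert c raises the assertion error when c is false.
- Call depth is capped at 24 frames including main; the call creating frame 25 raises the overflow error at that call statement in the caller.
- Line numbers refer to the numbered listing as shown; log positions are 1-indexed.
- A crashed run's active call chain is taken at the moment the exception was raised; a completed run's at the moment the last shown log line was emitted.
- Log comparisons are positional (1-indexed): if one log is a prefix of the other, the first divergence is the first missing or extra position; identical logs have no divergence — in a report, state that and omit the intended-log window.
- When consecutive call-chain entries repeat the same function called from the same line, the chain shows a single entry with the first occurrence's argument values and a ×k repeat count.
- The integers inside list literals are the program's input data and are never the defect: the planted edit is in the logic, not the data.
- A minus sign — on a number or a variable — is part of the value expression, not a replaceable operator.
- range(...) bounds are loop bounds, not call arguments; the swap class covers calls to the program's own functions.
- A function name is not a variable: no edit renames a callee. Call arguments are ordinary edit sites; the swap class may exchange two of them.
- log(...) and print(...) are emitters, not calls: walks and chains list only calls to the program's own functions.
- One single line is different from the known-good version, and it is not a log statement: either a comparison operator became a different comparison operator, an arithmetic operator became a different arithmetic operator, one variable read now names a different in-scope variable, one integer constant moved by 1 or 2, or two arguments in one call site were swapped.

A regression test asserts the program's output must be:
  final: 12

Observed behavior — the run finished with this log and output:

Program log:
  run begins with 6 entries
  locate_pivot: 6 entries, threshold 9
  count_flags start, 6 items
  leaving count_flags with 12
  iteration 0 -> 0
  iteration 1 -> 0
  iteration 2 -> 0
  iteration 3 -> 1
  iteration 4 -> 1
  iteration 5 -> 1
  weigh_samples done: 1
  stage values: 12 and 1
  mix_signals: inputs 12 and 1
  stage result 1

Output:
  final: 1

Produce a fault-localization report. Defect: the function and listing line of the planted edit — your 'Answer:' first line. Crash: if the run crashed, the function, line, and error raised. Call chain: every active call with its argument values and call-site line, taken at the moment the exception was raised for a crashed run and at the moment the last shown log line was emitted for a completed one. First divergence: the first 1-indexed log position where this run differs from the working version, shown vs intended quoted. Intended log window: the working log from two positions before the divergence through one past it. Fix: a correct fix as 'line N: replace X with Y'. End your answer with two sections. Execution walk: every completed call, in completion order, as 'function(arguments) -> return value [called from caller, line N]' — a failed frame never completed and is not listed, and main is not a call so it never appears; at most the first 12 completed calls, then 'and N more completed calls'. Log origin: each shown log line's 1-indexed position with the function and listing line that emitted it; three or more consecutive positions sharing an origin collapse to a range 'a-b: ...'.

Answer: the defect is in mix_signals at line 22.
Key observation: The log first diverges at position 14: the faulty run prints 'stage result 1' where the working version prints 'stage result 12'.
Call chain: main.
First divergence: position 14 — the shown line 'stage result 1' should read 'stage result 12'.
Intended log window:
  12: stage values: 12 and 1
  13: mix_signals: inputs 12 and 1
  14: stage result 12
Execution walk:
  count_flags([12, 3, 5, 9, 6, 10]) -> 12  [called from locate_pivot, line 27]
  weigh_samples([12, 3, 5, 9, 6, 10], 9) -> 1  [called from locate_pivot, line 28]
  mix_signals(12, 1) -> 1  [called from locate_pivot, line 30]
  locate_pivot([12, 3, 5, 9, 6, 10], 9) -> 1  [called from main, line 36]
Origin of each log line:
  1: logged in main at line 35
  2: logged in locate_pivot at line 26
  3: logged in count_flags at line 2
  4: logged in count_flags at line 7
  5-10: logged in weigh_samples at line 15
  11: logged in weigh_samples at line 16
  12: logged in locate_pivot at line 29
  13: logged in mix_signals at line 20
  14: logged in main at line 37
A correct fix: line 22: replace `pos // pos` with `quota // pos`.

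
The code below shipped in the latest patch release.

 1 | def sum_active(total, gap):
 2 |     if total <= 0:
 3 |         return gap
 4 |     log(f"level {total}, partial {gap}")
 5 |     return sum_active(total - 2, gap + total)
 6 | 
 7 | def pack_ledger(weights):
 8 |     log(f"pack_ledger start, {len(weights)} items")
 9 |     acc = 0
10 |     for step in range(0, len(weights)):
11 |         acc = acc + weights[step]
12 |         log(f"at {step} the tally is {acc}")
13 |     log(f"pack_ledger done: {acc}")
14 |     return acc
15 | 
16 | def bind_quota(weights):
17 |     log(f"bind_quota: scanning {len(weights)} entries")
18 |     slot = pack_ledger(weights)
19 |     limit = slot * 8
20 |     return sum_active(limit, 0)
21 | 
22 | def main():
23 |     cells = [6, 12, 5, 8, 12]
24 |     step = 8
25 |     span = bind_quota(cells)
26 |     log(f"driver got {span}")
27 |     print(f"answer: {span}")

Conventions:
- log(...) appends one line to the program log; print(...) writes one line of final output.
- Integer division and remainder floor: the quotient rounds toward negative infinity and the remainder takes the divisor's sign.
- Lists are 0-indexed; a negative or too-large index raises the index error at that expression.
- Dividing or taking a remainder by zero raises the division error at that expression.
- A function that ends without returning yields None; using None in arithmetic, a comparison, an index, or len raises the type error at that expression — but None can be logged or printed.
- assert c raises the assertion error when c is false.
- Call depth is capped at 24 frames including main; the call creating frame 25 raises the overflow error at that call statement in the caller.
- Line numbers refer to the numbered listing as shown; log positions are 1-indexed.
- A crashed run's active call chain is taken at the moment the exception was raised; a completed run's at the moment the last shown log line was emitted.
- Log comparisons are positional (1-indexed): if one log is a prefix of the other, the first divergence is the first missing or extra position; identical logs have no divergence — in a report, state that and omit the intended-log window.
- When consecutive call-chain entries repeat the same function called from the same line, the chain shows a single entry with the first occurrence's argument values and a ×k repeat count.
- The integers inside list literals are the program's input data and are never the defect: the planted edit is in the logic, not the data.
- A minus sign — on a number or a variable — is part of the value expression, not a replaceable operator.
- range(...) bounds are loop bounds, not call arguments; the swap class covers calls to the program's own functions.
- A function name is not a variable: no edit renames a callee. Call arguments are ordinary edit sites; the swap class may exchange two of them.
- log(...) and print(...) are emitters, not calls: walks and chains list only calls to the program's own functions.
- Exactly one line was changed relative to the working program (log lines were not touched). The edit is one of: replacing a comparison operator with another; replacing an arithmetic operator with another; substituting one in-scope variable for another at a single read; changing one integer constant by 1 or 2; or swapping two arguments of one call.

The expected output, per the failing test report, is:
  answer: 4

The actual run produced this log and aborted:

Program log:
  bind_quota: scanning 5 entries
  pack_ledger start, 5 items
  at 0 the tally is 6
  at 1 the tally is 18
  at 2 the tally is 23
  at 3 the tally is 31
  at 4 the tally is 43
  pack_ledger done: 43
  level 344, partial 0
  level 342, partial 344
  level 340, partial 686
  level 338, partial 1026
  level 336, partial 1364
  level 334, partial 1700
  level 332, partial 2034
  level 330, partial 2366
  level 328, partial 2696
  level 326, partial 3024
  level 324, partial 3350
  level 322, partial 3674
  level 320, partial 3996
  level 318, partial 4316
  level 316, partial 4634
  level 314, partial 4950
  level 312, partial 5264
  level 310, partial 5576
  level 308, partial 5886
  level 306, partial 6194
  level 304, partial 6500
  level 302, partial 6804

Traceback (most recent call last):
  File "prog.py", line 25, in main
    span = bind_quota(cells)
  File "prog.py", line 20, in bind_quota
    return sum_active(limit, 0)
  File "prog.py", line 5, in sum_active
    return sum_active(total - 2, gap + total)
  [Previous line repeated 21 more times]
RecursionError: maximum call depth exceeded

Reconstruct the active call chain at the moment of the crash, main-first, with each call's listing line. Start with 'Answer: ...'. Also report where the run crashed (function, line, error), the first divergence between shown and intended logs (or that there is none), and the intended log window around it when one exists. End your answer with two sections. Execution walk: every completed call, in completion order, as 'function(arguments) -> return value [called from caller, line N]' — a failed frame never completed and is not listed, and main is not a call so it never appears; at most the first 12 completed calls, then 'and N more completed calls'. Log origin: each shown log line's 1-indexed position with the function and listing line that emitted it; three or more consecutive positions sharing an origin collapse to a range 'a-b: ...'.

Answer: main -> bind_quota (called at line 25) -> sum_active (called at line 20) -> sum_active (called at line 5) ×21.
The tell: The earliest visible damage is log position 9 — 'level 344, partial 0' rather than the intended 'level 3, partial 0'.
Crash: sum_active, line 5, RecursionError.
First divergence: position 9; shown 'level 344, partial 0' vs intended 'level 3, partial 0'.
Intended log window:
  7: at 4 the tally is 43
  8: pack_ledger done: 43
  9: level 3, partial 0
  10: level 1, partial 3
Execution walk:
  pack_ledger([6, 12, 5, 8, 12]) -> 43  [called from bind_quota, line 18]
Log origins:
  1 — bind_quota, line 17
  2 — pack_ledger, line 8
  3-7 — pack_ledger, line 12
  8 — pack_ledger, line 13
  9-30 — sum_active, line 4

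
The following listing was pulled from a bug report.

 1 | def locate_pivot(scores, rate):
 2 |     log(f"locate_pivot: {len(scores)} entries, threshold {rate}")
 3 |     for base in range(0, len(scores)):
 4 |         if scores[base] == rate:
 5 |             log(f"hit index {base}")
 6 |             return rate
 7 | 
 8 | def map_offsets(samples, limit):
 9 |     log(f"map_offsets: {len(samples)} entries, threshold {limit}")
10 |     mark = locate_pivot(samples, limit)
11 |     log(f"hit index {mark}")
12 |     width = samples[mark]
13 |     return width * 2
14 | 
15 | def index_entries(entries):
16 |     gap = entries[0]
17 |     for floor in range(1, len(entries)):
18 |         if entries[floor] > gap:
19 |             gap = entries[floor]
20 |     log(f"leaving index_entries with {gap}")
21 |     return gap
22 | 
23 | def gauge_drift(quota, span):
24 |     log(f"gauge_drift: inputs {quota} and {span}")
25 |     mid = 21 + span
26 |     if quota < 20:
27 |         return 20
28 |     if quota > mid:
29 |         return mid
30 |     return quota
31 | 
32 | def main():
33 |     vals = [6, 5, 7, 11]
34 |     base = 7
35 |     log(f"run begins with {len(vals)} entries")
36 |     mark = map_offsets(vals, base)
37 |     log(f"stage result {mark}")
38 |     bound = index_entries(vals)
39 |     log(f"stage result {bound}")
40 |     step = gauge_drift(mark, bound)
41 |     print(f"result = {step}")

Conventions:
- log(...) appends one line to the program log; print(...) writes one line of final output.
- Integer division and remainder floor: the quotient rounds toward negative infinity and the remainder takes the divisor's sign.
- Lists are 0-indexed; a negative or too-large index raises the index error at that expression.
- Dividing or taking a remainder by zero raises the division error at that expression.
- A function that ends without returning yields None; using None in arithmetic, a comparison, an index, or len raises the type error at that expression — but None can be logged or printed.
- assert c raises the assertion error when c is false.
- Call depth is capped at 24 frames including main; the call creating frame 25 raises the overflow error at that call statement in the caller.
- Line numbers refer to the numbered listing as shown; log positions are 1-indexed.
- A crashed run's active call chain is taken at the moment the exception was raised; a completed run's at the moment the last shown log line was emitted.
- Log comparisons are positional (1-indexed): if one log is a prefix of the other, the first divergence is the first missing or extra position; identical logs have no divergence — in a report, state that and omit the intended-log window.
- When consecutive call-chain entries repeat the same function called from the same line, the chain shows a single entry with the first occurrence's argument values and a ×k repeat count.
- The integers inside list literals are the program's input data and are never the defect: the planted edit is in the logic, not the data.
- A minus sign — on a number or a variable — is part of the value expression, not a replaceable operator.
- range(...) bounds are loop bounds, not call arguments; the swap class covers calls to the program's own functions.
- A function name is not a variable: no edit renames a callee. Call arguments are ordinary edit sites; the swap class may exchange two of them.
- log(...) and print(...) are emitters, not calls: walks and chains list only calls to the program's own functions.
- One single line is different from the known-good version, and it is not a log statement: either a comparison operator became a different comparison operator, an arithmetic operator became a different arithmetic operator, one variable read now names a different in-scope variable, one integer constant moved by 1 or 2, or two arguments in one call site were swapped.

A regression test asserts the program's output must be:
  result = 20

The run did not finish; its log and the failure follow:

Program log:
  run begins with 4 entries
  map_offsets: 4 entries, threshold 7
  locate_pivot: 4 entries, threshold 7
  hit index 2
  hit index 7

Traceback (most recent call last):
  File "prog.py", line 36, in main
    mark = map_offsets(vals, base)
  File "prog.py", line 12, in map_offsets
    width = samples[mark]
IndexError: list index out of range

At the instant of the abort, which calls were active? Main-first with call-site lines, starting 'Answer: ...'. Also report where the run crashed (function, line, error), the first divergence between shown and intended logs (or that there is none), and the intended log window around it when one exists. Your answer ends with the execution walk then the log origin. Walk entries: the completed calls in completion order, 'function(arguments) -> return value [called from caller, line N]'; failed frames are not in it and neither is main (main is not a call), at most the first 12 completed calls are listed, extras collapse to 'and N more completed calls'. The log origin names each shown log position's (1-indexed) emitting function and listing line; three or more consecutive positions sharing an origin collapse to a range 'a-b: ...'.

Answer: main -> map_offsets (called at line 36).
Core observation: At log position 5 the runs split — shown 'hit index 7', but the working version logs 'hit index 2'.
Crash: map_offsets, line 12, IndexError.
First divergence: at position 5 the run shows 'hit index 7' where the working version logs 'hit index 2'.
Intended log window:
  3: locate_pivot: 4 entries, threshold 7
  4: hit index 2
  5: hit index 2
  6: stage result 14
Execution walk:
  locate_pivot([6, 5, 7, 11], 7) -> 7  [called from map_offsets, line 10]
Log line origins:
  1: emitted by main (line 35)
  2: emitted by map_offsets (line 9)
  3: emitted by locate_pivot (line 2)
  4: emitted by locate_pivot (line 5)
  5: emitted by map_offsets (line 11)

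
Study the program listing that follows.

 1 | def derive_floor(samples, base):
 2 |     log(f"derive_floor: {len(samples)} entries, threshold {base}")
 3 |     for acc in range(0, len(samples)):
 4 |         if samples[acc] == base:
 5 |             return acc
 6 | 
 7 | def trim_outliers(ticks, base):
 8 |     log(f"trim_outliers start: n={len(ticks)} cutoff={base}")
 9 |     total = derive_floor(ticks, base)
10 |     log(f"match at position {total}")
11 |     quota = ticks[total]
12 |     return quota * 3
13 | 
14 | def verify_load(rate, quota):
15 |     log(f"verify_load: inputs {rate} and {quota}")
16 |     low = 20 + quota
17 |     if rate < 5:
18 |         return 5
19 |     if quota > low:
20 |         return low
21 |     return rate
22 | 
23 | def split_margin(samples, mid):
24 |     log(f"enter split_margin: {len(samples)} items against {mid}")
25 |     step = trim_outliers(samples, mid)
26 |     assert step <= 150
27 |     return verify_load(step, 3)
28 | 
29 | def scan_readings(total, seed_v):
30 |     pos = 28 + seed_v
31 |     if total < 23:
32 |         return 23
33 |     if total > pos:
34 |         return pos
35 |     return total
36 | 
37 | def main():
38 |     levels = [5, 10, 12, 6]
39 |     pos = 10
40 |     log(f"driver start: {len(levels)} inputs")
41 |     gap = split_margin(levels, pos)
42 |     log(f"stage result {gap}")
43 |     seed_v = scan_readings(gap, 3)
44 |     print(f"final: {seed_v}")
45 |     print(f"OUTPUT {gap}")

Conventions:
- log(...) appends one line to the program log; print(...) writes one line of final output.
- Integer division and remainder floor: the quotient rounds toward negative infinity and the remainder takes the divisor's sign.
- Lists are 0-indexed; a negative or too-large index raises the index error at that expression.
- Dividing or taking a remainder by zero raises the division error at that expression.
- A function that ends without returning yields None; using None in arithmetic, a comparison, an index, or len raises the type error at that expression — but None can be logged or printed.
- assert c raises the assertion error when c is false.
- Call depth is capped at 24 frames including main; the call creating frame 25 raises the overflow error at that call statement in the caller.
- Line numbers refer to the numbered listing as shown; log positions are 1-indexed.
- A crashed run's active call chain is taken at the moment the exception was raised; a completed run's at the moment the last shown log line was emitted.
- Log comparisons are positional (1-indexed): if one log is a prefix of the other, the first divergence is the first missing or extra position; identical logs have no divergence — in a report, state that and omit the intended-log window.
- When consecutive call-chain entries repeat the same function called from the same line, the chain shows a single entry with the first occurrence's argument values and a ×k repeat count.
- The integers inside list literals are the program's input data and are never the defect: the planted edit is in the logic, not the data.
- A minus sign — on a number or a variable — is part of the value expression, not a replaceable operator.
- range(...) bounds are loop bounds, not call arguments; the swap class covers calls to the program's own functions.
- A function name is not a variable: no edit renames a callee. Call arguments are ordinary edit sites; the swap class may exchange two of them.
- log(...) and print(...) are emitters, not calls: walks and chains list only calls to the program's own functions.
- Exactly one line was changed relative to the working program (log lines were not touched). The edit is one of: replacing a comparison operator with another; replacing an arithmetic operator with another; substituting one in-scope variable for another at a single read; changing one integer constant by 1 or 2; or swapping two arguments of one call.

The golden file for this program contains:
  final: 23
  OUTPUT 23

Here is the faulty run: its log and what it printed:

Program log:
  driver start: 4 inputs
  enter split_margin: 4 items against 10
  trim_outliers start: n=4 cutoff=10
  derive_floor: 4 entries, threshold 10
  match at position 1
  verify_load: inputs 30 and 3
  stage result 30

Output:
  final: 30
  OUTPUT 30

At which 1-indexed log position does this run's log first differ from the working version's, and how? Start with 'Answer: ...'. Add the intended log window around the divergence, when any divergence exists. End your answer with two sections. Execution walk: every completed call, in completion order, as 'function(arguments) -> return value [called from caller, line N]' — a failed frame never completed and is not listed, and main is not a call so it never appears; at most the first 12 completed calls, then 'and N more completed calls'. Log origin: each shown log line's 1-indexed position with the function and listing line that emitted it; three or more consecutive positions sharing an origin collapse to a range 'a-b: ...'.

Answer: at position 7 the run shows 'stage result 30' where the working version logs 'stage result 23'.
Intended log window:
  5: match at position 1
  6: verify_load: inputs 30 and 3
  7: stage result 23
Execution walk:
  derive_floor([5, 10, 12, 6], 10) -> 1  [called from trim_outliers, line 9]
  trim_outliers([5, 10, 12, 6], 10) -> 30  [called from split_margin, line 25]
  verify_load(30, 3) -> 30  [called from split_margin, line 27]
  split_margin([5, 10, 12, 6], 10) -> 30  [called from main, line 41]
  scan_readings(30, 3) -> 30  [called from main, line 43]
Log origins:
  1 — main, line 40
  2 — split_margin, line 24
  3 — trim_outliers, line 8
  4 — derive_floor, line 2
  5 — trim_outliers, line 10
  6 — verify_load, line 15
  7 — main, line 42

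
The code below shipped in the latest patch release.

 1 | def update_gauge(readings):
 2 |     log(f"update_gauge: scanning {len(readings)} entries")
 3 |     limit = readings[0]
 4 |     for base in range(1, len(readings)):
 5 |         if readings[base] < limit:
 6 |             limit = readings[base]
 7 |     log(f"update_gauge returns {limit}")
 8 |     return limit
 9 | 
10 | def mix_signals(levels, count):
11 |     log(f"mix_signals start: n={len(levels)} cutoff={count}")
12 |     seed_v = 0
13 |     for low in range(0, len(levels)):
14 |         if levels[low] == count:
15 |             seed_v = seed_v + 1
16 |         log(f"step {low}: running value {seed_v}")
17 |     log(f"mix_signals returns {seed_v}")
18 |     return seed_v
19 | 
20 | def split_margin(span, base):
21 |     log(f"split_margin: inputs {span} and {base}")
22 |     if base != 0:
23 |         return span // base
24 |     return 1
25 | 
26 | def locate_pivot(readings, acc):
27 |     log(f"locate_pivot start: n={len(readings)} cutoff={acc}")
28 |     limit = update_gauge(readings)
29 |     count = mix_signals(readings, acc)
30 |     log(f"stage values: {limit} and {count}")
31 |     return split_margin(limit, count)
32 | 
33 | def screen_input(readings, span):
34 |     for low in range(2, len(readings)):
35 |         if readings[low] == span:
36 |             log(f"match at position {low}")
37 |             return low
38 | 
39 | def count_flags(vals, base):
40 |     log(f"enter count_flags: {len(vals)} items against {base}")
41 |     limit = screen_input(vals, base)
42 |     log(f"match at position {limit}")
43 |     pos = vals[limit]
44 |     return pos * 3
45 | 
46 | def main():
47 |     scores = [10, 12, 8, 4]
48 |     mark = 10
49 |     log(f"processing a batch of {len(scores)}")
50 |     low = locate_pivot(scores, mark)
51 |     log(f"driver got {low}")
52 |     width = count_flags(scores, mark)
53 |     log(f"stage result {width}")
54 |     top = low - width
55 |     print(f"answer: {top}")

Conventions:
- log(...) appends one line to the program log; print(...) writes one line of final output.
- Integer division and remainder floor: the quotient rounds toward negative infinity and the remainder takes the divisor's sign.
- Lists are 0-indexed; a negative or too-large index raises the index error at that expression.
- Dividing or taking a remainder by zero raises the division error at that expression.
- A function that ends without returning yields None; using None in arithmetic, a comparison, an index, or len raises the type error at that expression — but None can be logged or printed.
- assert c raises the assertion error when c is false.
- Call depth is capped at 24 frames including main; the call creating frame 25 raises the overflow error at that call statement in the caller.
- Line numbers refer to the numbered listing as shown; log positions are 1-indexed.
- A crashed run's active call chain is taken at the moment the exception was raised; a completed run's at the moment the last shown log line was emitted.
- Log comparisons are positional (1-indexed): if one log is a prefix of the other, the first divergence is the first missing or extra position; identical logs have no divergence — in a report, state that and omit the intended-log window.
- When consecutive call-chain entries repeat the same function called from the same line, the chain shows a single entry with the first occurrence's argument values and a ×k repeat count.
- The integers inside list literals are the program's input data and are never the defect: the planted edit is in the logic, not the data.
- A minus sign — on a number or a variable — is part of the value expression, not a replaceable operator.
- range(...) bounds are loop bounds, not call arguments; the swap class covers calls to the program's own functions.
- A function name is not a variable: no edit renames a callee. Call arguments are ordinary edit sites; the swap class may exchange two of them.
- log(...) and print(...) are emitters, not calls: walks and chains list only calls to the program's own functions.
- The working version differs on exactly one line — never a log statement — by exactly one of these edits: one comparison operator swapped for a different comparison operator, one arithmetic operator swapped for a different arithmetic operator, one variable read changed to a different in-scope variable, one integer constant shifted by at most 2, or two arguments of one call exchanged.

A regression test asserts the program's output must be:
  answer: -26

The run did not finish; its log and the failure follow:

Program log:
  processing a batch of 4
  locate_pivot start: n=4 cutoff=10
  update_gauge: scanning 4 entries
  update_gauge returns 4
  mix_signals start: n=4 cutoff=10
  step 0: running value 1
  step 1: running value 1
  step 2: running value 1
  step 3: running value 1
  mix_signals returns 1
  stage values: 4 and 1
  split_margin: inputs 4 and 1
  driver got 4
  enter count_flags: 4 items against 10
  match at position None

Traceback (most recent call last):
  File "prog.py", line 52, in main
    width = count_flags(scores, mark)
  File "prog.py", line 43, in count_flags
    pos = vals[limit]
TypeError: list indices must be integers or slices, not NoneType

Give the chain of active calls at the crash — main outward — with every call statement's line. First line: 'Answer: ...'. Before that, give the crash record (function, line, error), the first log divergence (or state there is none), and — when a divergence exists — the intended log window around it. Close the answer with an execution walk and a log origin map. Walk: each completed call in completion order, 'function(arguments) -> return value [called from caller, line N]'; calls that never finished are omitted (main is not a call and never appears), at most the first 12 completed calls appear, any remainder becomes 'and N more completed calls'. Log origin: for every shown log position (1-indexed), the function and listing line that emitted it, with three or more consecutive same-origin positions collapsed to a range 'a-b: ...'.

Answer: main -> count_flags (called at line 52).
Key observation: Everything matches until log position 15, which reads 'match at position None' in place of 'match at position 0'.
Crash: count_flags, line 43, TypeError.
First divergence: position 15 — shown 'match at position None', intended 'match at position 0'.
Intended log window:
  13: driver got 4
  14: enter count_flags: 4 items against 10
  15: match at position 0
  16: match at position 0
Execution walk:
  update_gauge([10, 12, 8, 4]) -> 4  [called from locate_pivot, line 28]
  mix_signals([10, 12, 8, 4], 10) -> 1  [called from locate_pivot, line 29]
  split_margin(4, 1) -> 4  [called from locate_pivot, line 31]
  locate_pivot([10, 12, 8, 4], 10) -> 4  [called from main, line 50]
  screen_input([10, 12, 8, 4], 10) -> None  [called from count_flags, line 41]
Log line origins:
  1 — main, line 49
  2 — locate_pivot, line 27
  3 — update_gauge, line 2
  4 — update_gauge, line 7
  5 — mix_signals, line 11
  6-9 — mix_signals, line 16
  10 — mix_signals, line 17
  11 — locate_pivot, line 30
  12 — split_margin, line 21
  13 — main, line 51
  14 — count_flags, line 40
  15 — count_flags, line 42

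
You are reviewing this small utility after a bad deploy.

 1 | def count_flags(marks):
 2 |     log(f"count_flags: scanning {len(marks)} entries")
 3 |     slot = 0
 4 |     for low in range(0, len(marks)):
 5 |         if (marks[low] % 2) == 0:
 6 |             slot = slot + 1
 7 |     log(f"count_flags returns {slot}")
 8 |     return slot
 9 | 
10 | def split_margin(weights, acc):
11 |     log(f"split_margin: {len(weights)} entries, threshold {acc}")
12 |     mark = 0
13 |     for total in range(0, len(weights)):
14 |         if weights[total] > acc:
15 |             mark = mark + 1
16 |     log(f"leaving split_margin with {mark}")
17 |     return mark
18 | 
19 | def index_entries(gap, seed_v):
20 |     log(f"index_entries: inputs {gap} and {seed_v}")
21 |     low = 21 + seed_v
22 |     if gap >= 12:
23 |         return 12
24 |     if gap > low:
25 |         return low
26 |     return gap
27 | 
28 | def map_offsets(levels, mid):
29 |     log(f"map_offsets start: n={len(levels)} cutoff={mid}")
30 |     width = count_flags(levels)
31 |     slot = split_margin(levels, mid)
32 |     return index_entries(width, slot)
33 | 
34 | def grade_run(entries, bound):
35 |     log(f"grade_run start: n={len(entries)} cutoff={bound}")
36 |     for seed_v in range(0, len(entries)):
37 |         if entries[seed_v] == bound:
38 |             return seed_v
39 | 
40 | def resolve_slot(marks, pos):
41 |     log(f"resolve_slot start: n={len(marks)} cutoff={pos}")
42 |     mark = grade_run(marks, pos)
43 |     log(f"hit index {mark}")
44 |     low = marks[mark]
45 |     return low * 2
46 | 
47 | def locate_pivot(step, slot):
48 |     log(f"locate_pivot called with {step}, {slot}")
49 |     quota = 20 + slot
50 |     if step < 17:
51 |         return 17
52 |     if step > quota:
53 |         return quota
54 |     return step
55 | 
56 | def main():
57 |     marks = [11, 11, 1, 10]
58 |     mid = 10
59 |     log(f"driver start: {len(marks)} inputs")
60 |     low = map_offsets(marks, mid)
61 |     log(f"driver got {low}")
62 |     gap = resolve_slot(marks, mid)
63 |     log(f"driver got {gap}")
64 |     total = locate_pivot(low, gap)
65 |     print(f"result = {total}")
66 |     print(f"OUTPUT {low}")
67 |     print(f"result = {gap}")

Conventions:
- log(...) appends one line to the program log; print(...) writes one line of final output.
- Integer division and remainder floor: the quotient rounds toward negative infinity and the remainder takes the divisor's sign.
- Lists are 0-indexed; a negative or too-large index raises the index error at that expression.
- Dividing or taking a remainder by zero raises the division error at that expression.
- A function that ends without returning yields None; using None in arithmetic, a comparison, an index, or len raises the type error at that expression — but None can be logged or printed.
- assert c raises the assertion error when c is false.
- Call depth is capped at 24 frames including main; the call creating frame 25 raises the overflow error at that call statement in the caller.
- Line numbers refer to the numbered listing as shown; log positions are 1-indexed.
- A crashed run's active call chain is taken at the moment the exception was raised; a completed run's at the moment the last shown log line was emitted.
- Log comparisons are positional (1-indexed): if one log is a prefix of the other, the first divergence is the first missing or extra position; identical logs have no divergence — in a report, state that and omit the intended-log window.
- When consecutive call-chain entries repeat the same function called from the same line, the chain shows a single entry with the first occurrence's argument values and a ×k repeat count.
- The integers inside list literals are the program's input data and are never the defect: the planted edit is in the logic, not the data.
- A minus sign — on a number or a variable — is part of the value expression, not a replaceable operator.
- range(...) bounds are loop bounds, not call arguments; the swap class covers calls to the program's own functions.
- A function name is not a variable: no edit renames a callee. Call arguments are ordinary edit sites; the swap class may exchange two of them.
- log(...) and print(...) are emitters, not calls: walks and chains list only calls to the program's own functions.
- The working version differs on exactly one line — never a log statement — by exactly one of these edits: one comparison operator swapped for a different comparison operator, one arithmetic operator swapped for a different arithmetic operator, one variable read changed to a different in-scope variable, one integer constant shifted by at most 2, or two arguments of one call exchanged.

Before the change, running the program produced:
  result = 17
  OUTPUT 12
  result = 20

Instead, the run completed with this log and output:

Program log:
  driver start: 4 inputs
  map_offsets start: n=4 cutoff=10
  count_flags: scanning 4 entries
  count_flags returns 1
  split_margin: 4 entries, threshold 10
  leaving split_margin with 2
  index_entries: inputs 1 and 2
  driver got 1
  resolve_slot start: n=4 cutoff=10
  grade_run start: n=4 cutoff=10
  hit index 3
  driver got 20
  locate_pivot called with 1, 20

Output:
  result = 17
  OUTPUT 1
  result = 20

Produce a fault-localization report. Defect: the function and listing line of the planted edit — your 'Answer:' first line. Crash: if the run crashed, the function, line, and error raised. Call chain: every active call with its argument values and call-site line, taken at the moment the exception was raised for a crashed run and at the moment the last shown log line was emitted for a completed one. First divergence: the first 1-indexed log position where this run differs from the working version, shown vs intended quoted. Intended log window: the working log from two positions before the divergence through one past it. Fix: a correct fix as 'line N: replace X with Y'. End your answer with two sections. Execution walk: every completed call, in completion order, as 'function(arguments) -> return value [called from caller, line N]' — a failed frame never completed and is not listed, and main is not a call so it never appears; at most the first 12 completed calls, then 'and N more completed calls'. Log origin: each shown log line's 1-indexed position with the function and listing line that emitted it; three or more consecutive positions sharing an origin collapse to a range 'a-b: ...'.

Answer: the defect is in index_entries at line 22.
Core observation: Everything matches until log position 8, which reads 'driver got 1' in place of 'driver got 12'.
Call chain: main -> locate_pivot(1, 20) (called at line 64).
First divergence: position 8 — shown 'driver got 1', intended 'driver got 12'.
Intended log window:
  6: leaving split_margin with 2
  7: index_entries: inputs 1 and 2
  8: driver got 12
  9: resolve_slot start: n=4 cutoff=10
Execution walk:
  count_flags([11, 11, 1, 10]) -> 1  [called from map_offsets, line 30]
  split_margin([11, 11, 1, 10], 10) -> 2  [called from map_offsets, line 31]
  index_entries(1, 2) -> 1  [called from map_offsets, line 32]
  map_offsets([11, 11, 1, 10], 10) -> 1  [called from main, line 60]
  grade_run([11, 11, 1, 10], 10) -> 3  [called from resolve_slot, line 42]
  resolve_slot([11, 11, 1, 10], 10) -> 20  [called from main, line 62]
  locate_pivot(1, 20) -> 17  [called from main, line 64]
Log origin:
  1 — main, line 59
  2 — map_offsets, line 29
  3 — count_flags, line 2
  4 — count_flags, line 7
  5 — split_margin, line 11
  6 — split_margin, line 16
  7 — index_entries, line 20
  8 — main, line 61
  9 — resolve_slot, line 41
  10 — grade_run, line 35
  11 — resolve_slot, line 43
  12 — main, line 63
  13 — locate_pivot, line 48
A correct fix: line 22: replace `>=` with `<`.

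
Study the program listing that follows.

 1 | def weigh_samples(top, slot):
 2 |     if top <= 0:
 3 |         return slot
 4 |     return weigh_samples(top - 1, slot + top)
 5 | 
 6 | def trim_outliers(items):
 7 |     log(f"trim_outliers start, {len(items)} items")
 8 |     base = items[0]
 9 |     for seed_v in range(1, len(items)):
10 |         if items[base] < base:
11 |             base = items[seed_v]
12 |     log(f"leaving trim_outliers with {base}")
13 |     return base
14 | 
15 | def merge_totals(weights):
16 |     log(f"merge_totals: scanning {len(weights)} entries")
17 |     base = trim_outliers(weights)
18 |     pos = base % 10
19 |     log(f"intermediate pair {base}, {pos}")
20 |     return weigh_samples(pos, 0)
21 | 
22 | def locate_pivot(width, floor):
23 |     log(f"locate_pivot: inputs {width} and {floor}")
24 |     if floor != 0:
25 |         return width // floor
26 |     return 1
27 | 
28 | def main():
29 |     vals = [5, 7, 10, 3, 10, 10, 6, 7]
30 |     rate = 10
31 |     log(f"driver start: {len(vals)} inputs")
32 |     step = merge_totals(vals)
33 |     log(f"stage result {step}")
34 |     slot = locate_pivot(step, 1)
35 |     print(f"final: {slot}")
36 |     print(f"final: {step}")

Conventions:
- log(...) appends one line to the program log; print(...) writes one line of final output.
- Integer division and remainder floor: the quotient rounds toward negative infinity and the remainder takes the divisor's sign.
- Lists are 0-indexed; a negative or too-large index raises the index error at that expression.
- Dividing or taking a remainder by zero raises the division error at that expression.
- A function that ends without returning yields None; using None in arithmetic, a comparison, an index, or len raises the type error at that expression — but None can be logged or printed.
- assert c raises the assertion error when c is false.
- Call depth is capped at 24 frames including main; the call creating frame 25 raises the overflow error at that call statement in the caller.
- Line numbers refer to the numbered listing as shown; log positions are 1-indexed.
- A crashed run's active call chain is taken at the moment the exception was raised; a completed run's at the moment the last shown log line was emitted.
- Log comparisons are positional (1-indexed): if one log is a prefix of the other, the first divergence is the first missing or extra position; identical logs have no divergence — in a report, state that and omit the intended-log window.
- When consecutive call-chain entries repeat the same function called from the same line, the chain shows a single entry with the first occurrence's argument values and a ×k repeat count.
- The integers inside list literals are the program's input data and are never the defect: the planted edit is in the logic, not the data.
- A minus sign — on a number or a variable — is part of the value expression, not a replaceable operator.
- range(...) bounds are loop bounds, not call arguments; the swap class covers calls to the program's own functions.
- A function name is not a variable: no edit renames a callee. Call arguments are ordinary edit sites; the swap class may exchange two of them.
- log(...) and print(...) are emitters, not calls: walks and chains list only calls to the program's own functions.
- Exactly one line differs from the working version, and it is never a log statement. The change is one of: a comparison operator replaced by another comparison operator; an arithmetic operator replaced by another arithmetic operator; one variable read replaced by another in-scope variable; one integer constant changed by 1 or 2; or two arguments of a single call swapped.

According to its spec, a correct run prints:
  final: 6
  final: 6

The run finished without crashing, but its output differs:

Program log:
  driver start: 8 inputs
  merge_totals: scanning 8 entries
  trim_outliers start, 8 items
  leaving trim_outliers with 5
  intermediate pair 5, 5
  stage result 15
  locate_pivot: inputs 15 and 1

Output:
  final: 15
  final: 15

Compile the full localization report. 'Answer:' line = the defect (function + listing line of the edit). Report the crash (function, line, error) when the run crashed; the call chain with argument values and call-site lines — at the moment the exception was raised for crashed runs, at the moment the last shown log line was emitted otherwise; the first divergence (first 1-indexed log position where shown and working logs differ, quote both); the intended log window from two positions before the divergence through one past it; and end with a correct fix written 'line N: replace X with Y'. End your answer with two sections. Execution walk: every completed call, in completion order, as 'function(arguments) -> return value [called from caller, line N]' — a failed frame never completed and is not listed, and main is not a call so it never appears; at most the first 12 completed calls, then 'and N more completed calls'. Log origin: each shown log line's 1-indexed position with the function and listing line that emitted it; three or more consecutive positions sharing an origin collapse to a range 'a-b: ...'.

Answer: the defect is in trim_outliers at line 10.
Core observation: At log position 4 the runs split — shown 'leaving trim_outliers with 5', but the working version logs 'leaving trim_outliers with 3'.
Call chain: main -> locate_pivot(15, 1) (called at line 34).
First divergence: position 4 — shown 'leaving trim_outliers with 5', intended 'leaving trim_outliers with 3'.
Intended log window:
  2: merge_totals: scanning 8 entries
  3: trim_outliers start, 8 items
  4: leaving trim_outliers with 3
  5: intermediate pair 3, 3
Execution walk:
  trim_outliers([5, 7, 10, 3, 10, 10, 6, 7]) -> 5  [called from merge_totals, line 17]
  weigh_samples(0, 15) -> 15  [called from weigh_samples, line 4]
  weigh_samples(1, 14) -> 15  [called from weigh_samples, line 4]
  weigh_samples(2, 12) -> 15  [called from weigh_samples, line 4]
  weigh_samples(3, 9) -> 15  [called from weigh_samples, line 4]
  weigh_samples(4, 5) -> 15  [called from weigh_samples, line 4]
  weigh_samples(5, 0) -> 15  [called from merge_totals, line 20]
  merge_totals([5, 7, 10, 3, 10, 10, 6, 7]) -> 15  [called from main, line 32]
  locate_pivot(15, 1) -> 15  [called from main, line 34]
Log line origins:
  1 — main, line 31
  2 — merge_totals, line 16
  3 — trim_outliers, line 7
  4 — trim_outliers, line 12
  5 — merge_totals, line 19
  6 — main, line 33
  7 — locate_pivot, line 23
A correct fix: line 10: replace `items[base]` with `items[seed_v]`.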